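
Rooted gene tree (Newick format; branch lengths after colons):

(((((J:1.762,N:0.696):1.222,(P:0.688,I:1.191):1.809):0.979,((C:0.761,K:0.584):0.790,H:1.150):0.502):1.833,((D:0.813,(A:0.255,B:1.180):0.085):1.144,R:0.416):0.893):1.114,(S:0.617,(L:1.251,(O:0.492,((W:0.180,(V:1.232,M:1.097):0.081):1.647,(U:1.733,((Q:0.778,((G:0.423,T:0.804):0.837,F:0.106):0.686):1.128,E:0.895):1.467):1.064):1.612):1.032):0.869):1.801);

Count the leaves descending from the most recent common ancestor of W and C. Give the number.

23

The MRCA of W and C is the root, so the clade is the entire tree.
That clade contains 23 terminal taxa: A, B, C, D, E, F, G, H, I, J, K, L, M, N, O, P, Q, R, S, T, U, V, W.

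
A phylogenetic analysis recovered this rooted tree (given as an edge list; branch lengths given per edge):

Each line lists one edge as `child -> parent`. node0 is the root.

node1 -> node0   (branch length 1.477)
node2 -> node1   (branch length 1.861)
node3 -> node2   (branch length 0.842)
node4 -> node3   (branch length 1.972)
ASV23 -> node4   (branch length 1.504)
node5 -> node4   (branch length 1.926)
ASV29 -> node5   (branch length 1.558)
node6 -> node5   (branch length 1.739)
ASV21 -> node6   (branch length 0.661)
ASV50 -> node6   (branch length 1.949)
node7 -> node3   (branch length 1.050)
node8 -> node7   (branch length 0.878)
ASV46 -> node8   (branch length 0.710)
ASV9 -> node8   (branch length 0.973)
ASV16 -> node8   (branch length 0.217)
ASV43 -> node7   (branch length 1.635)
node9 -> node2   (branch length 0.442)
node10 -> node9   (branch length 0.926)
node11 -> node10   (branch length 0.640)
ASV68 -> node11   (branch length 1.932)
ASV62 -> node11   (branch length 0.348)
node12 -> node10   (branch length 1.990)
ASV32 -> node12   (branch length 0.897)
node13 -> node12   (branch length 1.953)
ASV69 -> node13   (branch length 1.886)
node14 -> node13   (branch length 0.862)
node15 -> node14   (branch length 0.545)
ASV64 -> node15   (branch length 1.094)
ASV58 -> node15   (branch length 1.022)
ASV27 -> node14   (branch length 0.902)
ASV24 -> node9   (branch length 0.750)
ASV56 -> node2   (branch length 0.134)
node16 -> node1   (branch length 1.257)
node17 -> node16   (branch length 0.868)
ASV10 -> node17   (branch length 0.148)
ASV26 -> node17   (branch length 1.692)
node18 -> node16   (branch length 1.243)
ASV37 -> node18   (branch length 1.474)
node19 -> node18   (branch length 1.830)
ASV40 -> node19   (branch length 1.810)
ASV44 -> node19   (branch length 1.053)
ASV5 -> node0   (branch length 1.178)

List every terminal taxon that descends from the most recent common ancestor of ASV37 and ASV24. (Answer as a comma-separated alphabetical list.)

ASV10, ASV16, ASV21, ASV23, ASV24, ASV26, ASV27, ASV29, ASV32, ASV37, ASV40, ASV43, ASV44, ASV46, ASV50, ASV56, ASV58, ASV62, ASV64, ASV68, ASV69, ASV9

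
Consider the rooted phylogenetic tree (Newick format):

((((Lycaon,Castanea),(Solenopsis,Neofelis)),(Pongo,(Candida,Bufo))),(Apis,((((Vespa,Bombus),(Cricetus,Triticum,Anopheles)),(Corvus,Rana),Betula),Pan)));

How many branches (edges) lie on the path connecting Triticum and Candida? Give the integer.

The MRCA of Triticum and Candida is the root of the tree.
From Triticum up to that node: 6 branches. From Candida up to the same node: 4 branches. Total: 6 + 4 = 10.

10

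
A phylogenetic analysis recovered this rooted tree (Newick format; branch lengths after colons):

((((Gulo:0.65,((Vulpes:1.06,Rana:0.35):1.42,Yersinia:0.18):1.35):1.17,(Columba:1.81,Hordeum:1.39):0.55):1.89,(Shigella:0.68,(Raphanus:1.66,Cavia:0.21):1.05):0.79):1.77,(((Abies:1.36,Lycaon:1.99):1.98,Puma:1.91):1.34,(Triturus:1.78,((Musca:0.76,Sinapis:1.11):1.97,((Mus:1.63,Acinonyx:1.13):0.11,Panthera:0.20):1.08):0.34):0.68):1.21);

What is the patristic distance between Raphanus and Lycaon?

The path runs Raphanus → … → MRCA → … → Lycaon; the MRCA is the root of the tree.
Branch lengths along that path: 1.66 + 1.05 + 0.79 + 1.77 + 1.21 + 1.34 + 1.98 + 1.99 = 11.79.

11.79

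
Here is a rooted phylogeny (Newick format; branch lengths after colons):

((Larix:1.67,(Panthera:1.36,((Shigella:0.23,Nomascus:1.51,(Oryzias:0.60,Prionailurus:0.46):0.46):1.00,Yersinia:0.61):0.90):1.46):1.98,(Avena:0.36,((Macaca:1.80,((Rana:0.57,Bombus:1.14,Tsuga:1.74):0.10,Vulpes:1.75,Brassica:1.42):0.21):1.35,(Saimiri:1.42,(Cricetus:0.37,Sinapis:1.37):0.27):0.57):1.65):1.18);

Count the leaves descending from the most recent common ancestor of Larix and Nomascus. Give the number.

7

The MRCA of Larix and Nomascus is the node subtending (Larix,(Panthera,((Shigella,Nomascus,(Oryzias,Prionailurus)),Yersinia))).
That clade contains 7 terminal taxa: Larix, Nomascus, Oryzias, Panthera, Prionailurus, Shigella, Yersinia.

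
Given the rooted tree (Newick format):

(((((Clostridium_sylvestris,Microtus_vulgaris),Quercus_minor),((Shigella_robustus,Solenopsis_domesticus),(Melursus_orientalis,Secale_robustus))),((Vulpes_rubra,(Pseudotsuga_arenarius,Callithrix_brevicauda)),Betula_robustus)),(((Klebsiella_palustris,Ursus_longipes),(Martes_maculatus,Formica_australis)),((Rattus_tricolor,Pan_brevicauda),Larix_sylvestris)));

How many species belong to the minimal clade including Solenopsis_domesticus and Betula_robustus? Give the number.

11

The MRCA of Solenopsis_domesticus and Betula_robustus is the node subtending ((((Clostridium_sylvestris,Microtus_vulgaris),Quercus_minor),((Shigella_robustus,Solenopsis_domesticus),(Melursus_orientalis,Secale_robustus))),((Vulpes_rubra,(Pseudotsuga_arenarius,Callithrix_brevicauda)),Betula_robustus)).
That clade contains 11 terminal taxa: Betula_robustus, Callithrix_brevicauda, Clostridium_sylvestris, Melursus_orientalis, Microtus_vulgaris, Pseudotsuga_arenarius, Quercus_minor, Secale_robustus, Shigella_robustus, Solenopsis_domesticus, Vulpes_rubra.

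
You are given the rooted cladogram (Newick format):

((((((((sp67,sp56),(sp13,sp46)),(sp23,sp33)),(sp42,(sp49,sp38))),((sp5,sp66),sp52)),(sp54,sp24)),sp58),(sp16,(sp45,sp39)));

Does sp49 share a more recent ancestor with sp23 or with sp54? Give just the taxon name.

sp23

The MRCA of sp49 and sp23 subtends ((((sp67,sp56),(sp13,sp46)),(sp23,sp33)),(sp42,(sp49,sp38))) (9 taxa).
The MRCA of sp49 and sp54 subtends ((((((sp67,sp56),(sp13,sp46)),(sp23,sp33)),(sp42,(sp49,sp38))),((sp5,sp66),sp52)),(sp54,sp24)) (14 taxa).
The first is nested inside the second, so sp49 shares a more recent common ancestor with sp23.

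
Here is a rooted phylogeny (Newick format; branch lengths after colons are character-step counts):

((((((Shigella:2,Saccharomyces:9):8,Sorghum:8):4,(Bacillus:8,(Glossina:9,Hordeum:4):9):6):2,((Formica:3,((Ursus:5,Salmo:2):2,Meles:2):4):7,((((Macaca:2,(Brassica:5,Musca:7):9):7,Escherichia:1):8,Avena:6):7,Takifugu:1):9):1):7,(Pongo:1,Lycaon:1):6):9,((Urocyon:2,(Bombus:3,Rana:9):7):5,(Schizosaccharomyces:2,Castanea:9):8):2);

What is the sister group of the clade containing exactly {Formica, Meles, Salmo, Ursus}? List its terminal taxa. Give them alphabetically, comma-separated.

Avena, Brassica, Escherichia, Macaca, Musca, Takifugu

The clade containing exactly {Formica, Meles, Salmo, Ursus} attaches to the tree at the node subtending ((Formica,((Ursus,Salmo),Meles)),((((Macaca,(Brassica,Musca)),Escherichia),Avena),Takifugu)).
The other lineage descending from that same node — the sister group — is ((((Macaca,(Brassica,Musca)),Escherichia),Avena),Takifugu); its 6 tips in alphabetical order are the answer.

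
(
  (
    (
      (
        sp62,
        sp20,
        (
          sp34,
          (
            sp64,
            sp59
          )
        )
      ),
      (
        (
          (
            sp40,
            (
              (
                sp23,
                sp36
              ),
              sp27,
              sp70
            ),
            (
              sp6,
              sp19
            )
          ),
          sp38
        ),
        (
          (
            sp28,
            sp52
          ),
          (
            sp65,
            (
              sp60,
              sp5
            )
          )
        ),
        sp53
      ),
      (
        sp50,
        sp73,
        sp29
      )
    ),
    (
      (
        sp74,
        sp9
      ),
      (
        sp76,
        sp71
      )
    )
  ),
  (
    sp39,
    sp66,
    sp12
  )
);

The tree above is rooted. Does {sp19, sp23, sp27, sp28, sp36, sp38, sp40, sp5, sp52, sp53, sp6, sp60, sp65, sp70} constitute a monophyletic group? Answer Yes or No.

The most recent common ancestor of these taxa subtends (((sp40,((sp23,sp36),sp27,sp70),(sp6,sp19)),sp38),((sp28,sp52),(sp65,(sp60,sp5))),sp53).
That clade has exactly 14 tips — every listed taxon and nothing else — so the group is monophyletic.

Yes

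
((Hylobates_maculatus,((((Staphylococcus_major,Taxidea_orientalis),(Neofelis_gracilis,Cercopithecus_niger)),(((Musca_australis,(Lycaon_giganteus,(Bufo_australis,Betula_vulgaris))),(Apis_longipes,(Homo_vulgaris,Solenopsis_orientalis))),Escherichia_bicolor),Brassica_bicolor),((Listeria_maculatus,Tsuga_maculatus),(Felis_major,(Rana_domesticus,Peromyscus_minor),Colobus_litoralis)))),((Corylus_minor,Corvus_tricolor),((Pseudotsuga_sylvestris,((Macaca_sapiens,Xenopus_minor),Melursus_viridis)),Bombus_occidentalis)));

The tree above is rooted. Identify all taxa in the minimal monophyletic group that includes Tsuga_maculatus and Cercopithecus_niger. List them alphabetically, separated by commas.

Apis_longipes, Betula_vulgaris, Brassica_bicolor, Bufo_australis, Cercopithecus_niger, Colobus_litoralis, Escherichia_bicolor, Felis_major, Homo_vulgaris, Listeria_maculatus, Lycaon_giganteus, Musca_australis, Neofelis_gracilis, Peromyscus_minor, Rana_domesticus, Solenopsis_orientalis, Staphylococcus_major, Taxidea_orientalis, Tsuga_maculatus

Tracing Tsuga_maculatus: it sits inside (Listeria_maculatus,Tsuga_maculatus).
Tracing Cercopithecus_niger: it sits inside (Neofelis_gracilis,Cercopithecus_niger).
The smallest clade enclosing both is ((((Staphylococcus_major,Taxidea_orientalis),(Neofelis_gracilis,Cercopithecus_niger)),(((Musca_australis,(Lycaon_giganteus,(Bufo_australis,Betula_vulgaris))),(Apis_longipes,(Homo_vulgaris,Solenopsis_orientalis))),Escherichia_bicolor),Brassica_bicolor),((Listeria_maculatus,Tsuga_maculatus),(Felis_major,(Rana_domesticus,Peromyscus_minor),Colobus_litoralis))); the answer is its 19 terminal taxa in alphabetical order.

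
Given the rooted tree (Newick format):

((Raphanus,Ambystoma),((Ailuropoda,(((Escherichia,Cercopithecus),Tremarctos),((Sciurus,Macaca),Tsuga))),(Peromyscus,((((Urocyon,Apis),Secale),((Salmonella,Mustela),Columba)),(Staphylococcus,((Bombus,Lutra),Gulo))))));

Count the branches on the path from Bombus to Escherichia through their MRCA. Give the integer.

The MRCA of Bombus and Escherichia is the node subtending ((Ailuropoda,(((Escherichia,Cercopithecus),Tremarctos),((Sciurus,Macaca),Tsuga))),(Peromyscus,((((Urocyon,Apis),Secale),((Salmonella,Mustela),Columba)),(Staphylococcus,((Bombus,Lutra),Gulo))))).
From Bombus up to that node: 6 branches. From Escherichia up to the same node: 5 branches. Total: 6 + 5 = 11.

11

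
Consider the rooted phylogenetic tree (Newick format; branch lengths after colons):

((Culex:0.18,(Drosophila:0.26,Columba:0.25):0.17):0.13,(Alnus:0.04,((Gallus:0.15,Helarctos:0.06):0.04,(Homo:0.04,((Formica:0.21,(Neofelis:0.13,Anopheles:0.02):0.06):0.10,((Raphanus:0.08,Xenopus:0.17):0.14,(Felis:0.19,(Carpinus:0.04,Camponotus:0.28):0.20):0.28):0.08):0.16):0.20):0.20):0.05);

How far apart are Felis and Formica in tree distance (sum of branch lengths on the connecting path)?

0.86

The path runs Felis → … → MRCA → … → Formica; the MRCA is the node subtending ((Formica,(Neofelis,Anopheles)),((Raphanus,Xenopus),(Felis,(Carpinus,Camponotus)))).
Branch lengths along that path: 0.19 + 0.28 + 0.08 + 0.10 + 0.21 = 0.86.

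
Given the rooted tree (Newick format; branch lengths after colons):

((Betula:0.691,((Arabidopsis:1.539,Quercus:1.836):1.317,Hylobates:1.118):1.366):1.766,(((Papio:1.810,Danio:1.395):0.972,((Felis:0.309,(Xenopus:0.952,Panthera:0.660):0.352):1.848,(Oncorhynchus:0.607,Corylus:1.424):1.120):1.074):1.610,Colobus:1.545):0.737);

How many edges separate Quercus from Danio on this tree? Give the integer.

8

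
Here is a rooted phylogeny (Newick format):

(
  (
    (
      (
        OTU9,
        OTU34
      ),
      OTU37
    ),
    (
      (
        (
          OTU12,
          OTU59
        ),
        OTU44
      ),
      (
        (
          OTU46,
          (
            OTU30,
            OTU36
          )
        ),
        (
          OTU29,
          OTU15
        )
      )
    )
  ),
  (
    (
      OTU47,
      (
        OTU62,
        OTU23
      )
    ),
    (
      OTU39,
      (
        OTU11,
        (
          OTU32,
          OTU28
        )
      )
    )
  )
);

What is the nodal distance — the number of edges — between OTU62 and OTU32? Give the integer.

7

The MRCA of OTU62 and OTU32 is the node subtending ((OTU47,(OTU62,OTU23)),(OTU39,(OTU11,(OTU32,OTU28)))).
From OTU62 up to that node: 3 branches. From OTU32 up to the same node: 4 branches. Total: 3 + 4 = 7.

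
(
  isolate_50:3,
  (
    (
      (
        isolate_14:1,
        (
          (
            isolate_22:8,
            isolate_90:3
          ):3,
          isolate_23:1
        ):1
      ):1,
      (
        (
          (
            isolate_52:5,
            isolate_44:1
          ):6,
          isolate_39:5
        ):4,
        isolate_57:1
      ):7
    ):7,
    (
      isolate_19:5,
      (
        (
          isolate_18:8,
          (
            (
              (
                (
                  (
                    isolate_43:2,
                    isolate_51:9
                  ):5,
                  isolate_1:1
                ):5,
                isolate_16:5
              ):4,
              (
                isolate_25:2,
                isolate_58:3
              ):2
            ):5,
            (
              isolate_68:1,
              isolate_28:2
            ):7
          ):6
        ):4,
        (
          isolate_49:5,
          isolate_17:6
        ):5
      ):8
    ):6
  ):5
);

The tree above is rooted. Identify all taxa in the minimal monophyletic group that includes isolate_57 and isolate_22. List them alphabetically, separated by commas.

isolate_14, isolate_22, isolate_23, isolate_39, isolate_44, isolate_52, isolate_57, isolate_90

Tracing isolate_57: it sits inside (((isolate_52,isolate_44),isolate_39),isolate_57).
Tracing isolate_22: it sits inside (isolate_22,isolate_90).
The smallest clade enclosing both is ((isolate_14,((isolate_22,isolate_90),isolate_23)),(((isolate_52,isolate_44),isolate_39),isolate_57)); the answer is its 8 terminal taxa in alphabetical order.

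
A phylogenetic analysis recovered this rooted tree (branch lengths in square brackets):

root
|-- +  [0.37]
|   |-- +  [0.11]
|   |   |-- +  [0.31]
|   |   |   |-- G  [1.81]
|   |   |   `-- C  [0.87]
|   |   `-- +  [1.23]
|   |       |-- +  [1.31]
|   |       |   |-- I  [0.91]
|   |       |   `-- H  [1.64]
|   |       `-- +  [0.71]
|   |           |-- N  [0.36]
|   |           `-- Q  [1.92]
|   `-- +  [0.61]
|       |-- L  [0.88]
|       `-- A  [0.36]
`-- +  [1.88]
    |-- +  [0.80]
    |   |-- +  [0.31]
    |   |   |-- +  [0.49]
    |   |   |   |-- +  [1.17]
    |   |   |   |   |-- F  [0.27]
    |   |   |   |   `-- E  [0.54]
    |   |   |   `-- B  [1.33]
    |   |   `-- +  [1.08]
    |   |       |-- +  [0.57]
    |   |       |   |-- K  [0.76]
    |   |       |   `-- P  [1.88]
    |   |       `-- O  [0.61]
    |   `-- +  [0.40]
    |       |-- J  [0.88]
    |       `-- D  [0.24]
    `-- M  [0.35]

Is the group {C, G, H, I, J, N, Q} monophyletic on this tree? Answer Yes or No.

The MRCA of the listed taxa is the root, so the smallest clade containing them is the whole tree.
That clade also contains A, B, D, E, F, K, L, M, O, P, which are not in the proposed group, so the group is not monophyletic.

No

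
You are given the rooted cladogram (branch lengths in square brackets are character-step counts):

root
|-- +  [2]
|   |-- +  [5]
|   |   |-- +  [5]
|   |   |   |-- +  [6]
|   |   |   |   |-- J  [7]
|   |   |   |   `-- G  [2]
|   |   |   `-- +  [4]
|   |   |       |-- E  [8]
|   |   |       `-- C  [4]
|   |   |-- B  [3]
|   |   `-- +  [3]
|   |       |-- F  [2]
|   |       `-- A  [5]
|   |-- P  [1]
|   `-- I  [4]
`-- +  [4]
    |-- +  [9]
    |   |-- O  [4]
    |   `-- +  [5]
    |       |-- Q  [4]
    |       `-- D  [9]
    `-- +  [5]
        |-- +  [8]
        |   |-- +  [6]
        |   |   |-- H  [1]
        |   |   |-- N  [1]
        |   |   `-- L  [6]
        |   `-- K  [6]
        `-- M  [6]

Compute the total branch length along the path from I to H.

The path runs I → … → MRCA → … → H; the MRCA is the root of the tree.
Branch lengths along that path: 4 + 2 + 4 + 5 + 8 + 6 + 1 = 30.

30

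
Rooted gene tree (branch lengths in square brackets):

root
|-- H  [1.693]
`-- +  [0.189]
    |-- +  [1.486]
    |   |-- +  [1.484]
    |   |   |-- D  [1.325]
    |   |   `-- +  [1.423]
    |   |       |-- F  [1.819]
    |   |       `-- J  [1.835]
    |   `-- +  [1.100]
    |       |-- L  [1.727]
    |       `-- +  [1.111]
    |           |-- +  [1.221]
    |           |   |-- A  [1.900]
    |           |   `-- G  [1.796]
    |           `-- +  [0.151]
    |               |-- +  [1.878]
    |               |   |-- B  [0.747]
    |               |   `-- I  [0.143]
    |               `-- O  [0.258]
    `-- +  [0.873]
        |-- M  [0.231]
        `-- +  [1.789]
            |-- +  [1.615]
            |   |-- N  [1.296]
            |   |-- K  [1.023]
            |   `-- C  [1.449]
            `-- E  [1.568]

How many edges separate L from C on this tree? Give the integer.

7

The MRCA of L and C is the node subtending (((D,(F,J)),(L,((A,G),((B,I),O)))),(M,((N,K,C),E))).
From L up to that node: 3 branches. From C up to the same node: 4 branches. Total: 3 + 4 = 7.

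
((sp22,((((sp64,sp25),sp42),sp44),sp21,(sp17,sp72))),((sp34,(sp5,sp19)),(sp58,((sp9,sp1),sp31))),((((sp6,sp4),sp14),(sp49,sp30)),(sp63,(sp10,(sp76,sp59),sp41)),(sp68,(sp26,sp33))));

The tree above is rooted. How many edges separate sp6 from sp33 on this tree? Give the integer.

7

The MRCA of sp6 and sp33 is the node subtending ((((sp6,sp4),sp14),(sp49,sp30)),(sp63,(sp10,(sp76,sp59),sp41)),(sp68,(sp26,sp33))).
From sp6 up to that node: 4 branches. From sp33 up to the same node: 3 branches. Total: 4 + 3 = 7.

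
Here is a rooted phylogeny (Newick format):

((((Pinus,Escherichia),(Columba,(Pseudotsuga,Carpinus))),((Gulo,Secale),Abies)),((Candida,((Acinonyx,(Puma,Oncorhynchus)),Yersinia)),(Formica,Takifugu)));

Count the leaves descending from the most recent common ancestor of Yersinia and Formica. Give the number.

The MRCA of Yersinia and Formica is the node subtending ((Candida,((Acinonyx,(Puma,Oncorhynchus)),Yersinia)),(Formica,Takifugu)).
That clade contains 7 terminal taxa: Acinonyx, Candida, Formica, Oncorhynchus, Puma, Takifugu, Yersinia.

7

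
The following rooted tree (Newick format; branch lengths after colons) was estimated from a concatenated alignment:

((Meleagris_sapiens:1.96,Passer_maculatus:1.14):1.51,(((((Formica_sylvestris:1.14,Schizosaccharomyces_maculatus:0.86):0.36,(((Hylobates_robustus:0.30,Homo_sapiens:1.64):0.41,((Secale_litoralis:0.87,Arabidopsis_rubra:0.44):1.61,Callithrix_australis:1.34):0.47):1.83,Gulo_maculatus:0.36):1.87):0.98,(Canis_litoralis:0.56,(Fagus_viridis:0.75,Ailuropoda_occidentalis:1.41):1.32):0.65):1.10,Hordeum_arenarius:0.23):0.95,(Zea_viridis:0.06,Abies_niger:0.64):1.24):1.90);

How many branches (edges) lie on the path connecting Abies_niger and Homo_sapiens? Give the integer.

The MRCA of Abies_niger and Homo_sapiens is the node subtending (((((Formica_sylvestris,Schizosaccharomyces_maculatus),(((Hylobates_robustus,Homo_sapiens),((Secale_litoralis,Arabidopsis_rubra),Callithrix_australis)),Gulo_maculatus)),(Canis_litoralis,(Fagus_viridis,Ailuropoda_occidentalis))),Hordeum_arenarius),(Zea_viridis,Abies_niger)).
From Abies_niger up to that node: 2 branches. From Homo_sapiens up to the same node: 7 branches. Total: 2 + 7 = 9.

9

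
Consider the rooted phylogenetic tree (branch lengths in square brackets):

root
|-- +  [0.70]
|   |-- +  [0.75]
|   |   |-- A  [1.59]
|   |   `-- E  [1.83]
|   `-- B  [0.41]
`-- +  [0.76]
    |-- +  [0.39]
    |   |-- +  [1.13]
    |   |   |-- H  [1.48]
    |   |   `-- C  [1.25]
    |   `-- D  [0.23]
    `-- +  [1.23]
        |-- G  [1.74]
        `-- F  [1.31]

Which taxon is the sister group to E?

E attaches to the tree at the node subtending (A,E).
The other lineage descending from that same node — the sister group — is the single tip A.

A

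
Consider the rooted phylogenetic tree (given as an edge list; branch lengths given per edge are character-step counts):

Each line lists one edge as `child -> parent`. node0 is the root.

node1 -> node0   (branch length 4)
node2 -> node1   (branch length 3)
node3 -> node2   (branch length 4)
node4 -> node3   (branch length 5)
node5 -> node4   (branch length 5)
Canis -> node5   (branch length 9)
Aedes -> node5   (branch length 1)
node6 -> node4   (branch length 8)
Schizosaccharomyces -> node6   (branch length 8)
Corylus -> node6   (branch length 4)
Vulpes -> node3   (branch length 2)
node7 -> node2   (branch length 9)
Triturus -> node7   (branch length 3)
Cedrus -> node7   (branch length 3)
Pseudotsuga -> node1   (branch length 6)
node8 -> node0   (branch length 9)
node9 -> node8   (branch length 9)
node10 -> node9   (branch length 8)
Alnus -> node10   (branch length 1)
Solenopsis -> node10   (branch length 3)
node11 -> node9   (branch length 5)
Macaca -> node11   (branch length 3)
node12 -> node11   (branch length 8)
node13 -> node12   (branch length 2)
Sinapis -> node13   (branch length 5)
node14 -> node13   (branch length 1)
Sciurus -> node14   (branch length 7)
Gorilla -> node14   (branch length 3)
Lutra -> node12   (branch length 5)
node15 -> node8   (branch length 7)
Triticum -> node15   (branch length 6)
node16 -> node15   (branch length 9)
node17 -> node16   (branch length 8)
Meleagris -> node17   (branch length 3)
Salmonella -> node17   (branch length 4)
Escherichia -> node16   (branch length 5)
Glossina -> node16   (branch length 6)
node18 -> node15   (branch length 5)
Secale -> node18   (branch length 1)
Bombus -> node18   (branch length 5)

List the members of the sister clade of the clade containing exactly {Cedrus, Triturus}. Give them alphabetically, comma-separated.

The clade containing exactly {Cedrus, Triturus} attaches to the tree at the node subtending ((((Canis,Aedes),(Schizosaccharomyces,Corylus)),Vulpes),(Triturus,Cedrus)).
The other lineage descending from that same node — the sister group — is (((Canis,Aedes),(Schizosaccharomyces,Corylus)),Vulpes); its 5 tips in alphabetical order are the answer.

Aedes, Canis, Corylus, Schizosaccharomyces, Vulpes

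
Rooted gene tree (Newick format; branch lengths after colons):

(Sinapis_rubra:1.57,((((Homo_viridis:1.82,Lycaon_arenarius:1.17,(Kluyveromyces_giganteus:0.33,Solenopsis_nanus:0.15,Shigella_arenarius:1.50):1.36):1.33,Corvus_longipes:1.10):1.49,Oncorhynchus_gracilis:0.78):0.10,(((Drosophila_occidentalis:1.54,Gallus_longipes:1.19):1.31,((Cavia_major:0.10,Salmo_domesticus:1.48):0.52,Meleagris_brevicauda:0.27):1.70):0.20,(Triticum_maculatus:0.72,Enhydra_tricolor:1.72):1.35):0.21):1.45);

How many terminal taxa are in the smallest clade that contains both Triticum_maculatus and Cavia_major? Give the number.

7

The MRCA of Triticum_maculatus and Cavia_major is the node subtending (((Drosophila_occidentalis,Gallus_longipes),((Cavia_major,Salmo_domesticus),Meleagris_brevicauda)),(Triticum_maculatus,Enhydra_tricolor)).
That clade contains 7 terminal taxa: Cavia_major, Drosophila_occidentalis, Enhydra_tricolor, Gallus_longipes, Meleagris_brevicauda, Salmo_domesticus, Triticum_maculatus.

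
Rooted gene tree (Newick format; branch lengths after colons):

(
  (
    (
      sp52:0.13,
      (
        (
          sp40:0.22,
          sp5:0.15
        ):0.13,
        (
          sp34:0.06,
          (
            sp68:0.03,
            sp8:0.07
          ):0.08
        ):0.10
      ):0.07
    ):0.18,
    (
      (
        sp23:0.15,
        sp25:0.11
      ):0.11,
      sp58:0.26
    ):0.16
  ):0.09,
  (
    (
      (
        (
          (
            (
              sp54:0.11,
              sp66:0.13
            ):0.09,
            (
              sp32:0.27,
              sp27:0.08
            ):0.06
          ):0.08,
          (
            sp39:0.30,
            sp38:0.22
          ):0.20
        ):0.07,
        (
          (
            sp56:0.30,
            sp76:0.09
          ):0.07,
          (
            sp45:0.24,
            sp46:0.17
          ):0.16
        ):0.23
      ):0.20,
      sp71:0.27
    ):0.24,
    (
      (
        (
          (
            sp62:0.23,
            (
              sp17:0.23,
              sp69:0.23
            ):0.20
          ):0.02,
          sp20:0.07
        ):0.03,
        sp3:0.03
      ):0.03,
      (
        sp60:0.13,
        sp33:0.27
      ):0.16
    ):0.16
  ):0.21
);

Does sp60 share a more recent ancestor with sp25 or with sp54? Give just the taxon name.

sp54

The MRCA of sp60 and sp54 subtends ((((((sp54,sp66),(sp32,sp27)),(sp39,sp38)),((sp56,sp76),(sp45,sp46))),sp71),((((sp62,(sp17,sp69)),sp20),sp3),(sp60,sp33))) (18 taxa).
The MRCA of sp60 and sp25 is the root, subtending the entire tree (27 taxa).
The first is nested inside the second, so sp60 shares a more recent common ancestor with sp54.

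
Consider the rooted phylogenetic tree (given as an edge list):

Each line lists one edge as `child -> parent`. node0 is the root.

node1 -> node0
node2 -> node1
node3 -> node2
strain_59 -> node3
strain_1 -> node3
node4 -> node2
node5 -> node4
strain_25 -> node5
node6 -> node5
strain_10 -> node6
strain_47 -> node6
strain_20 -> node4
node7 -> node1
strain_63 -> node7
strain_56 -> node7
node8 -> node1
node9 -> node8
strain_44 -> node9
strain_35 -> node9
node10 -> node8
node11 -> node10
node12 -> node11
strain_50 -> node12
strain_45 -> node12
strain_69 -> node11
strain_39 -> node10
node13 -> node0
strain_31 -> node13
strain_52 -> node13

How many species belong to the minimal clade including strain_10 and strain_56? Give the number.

14

The MRCA of strain_10 and strain_56 is the node subtending (((strain_59,strain_1),((strain_25,(strain_10,strain_47)),strain_20)),(strain_63,strain_56),((strain_44,strain_35),(((strain_50,strain_45),strain_69),strain_39))).
That clade contains 14 terminal taxa: strain_1, strain_10, strain_20, strain_25, strain_35, strain_39, strain_44, strain_45, strain_47, strain_50, strain_56, strain_59, strain_63, strain_69.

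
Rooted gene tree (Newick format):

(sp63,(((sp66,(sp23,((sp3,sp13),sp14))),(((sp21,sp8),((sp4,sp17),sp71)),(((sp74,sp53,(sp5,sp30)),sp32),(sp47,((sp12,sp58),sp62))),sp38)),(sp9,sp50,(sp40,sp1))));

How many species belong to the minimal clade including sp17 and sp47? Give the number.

The MRCA of sp17 and sp47 is the node subtending (((sp21,sp8),((sp4,sp17),sp71)),(((sp74,sp53,(sp5,sp30)),sp32),(sp47,((sp12,sp58),sp62))),sp38).
That clade contains 15 terminal taxa: sp12, sp17, sp21, sp30, sp32, sp38, sp4, sp47, sp5, sp53, sp58, sp62, sp71, sp74, sp8.

15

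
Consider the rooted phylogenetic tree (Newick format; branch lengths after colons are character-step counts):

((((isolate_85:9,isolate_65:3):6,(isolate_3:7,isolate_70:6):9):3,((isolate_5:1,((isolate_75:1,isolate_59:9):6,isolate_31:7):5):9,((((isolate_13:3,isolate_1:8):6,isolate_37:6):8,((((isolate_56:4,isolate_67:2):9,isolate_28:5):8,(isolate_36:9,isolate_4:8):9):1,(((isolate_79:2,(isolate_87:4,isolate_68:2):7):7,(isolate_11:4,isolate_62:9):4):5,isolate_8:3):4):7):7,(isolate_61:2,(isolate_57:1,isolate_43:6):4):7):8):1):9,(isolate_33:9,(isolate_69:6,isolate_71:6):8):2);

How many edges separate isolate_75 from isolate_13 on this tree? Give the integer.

The MRCA of isolate_75 and isolate_13 is the node subtending ((isolate_5,((isolate_75,isolate_59),isolate_31)),((((isolate_13,isolate_1),isolate_37),((((isolate_56,isolate_67),isolate_28),(isolate_36,isolate_4)),(((isolate_79,(isolate_87,isolate_68)),(isolate_11,isolate_62)),isolate_8))),(isolate_61,(isolate_57,isolate_43)))).
From isolate_75 up to that node: 4 branches. From isolate_13 up to the same node: 5 branches. Total: 4 + 5 = 9.

9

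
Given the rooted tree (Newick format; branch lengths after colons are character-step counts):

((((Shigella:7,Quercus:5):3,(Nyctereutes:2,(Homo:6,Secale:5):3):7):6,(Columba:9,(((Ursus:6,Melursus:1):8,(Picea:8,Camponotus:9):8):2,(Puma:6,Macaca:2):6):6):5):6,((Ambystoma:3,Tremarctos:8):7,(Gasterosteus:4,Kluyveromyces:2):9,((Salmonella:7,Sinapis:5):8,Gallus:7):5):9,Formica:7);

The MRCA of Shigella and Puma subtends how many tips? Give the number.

12

The MRCA of Shigella and Puma is the node subtending (((Shigella,Quercus),(Nyctereutes,(Homo,Secale))),(Columba,(((Ursus,Melursus),(Picea,Camponotus)),(Puma,Macaca)))).
That clade contains 12 terminal taxa: Camponotus, Columba, Homo, Macaca, Melursus, Nyctereutes, Picea, Puma, Quercus, Secale, Shigella, Ursus.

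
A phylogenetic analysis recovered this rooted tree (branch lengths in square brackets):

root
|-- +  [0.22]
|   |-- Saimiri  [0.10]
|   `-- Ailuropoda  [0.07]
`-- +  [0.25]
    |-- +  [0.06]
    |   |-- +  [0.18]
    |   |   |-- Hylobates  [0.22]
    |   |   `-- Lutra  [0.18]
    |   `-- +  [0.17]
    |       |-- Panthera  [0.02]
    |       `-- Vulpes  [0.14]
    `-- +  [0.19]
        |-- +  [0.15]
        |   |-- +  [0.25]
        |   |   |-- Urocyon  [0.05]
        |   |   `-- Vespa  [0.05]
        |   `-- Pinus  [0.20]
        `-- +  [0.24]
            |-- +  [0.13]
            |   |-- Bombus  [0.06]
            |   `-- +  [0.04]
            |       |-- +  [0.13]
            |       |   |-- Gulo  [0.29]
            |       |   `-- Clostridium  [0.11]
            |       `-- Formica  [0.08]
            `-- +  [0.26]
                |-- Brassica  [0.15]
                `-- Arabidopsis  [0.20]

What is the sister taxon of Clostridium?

Clostridium attaches to the tree at the node subtending (Gulo,Clostridium).
The other lineage descending from that same node — the sister group — is the single tip Gulo.

Gulo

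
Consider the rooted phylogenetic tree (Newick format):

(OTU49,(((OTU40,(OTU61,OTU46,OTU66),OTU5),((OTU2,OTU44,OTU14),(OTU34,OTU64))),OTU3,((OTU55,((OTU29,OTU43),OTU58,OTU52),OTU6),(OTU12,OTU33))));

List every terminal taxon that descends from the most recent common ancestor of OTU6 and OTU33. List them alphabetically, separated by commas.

Tracing OTU6: it sits inside (OTU55,((OTU29,OTU43),OTU58,OTU52),OTU6).
Tracing OTU33: it sits inside (OTU12,OTU33).
The smallest clade enclosing both is ((OTU55,((OTU29,OTU43),OTU58,OTU52),OTU6),(OTU12,OTU33)); the answer is its 8 terminal taxa in alphabetical order.

OTU12, OTU29, OTU33, OTU43, OTU52, OTU55, OTU58, OTU6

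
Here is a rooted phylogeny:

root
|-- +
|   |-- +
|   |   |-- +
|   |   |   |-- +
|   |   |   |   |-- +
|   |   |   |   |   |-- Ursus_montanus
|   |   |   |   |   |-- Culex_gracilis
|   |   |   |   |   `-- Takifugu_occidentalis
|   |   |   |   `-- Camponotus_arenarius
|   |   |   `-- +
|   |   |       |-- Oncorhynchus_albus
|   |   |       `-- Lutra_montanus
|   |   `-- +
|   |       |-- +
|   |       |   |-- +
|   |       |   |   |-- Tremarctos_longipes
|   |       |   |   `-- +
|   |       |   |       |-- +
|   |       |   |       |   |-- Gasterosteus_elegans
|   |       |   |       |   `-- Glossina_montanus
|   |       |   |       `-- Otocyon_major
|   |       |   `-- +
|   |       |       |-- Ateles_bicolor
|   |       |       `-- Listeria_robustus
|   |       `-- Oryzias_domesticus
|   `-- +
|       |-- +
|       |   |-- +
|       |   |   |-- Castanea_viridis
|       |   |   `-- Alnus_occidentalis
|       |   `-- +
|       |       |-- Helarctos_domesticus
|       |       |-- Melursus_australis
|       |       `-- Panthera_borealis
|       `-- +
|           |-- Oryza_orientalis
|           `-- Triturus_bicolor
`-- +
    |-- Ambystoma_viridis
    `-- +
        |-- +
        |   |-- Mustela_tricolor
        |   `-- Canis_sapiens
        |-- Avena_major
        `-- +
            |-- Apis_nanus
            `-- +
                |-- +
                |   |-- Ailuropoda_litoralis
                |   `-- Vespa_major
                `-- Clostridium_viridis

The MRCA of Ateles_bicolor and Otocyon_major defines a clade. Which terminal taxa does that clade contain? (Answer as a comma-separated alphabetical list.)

Tracing Ateles_bicolor: it sits inside (Ateles_bicolor,Listeria_robustus).
Tracing Otocyon_major: it sits inside ((Gasterosteus_elegans,Glossina_montanus),Otocyon_major).
The smallest clade enclosing both is ((Tremarctos_longipes,((Gasterosteus_elegans,Glossina_montanus),Otocyon_major)),(Ateles_bicolor,Listeria_robustus)); the answer is its 6 terminal taxa in alphabetical order.

Ateles_bicolor, Gasterosteus_elegans, Glossina_montanus, Listeria_robustus, Otocyon_major, Tremarctos_longipes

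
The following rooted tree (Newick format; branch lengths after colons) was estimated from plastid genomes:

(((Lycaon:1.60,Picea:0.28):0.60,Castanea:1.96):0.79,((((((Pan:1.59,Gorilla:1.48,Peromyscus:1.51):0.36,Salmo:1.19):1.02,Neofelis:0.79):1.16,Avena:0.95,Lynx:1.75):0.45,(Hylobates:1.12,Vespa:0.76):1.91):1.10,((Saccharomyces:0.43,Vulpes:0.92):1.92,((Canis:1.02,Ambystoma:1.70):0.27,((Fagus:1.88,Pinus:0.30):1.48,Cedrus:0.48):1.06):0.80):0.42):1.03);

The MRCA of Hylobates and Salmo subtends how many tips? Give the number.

The MRCA of Hylobates and Salmo is the node subtending (((((Pan,Gorilla,Peromyscus),Salmo),Neofelis),Avena,Lynx),(Hylobates,Vespa)).
That clade contains 9 terminal taxa: Avena, Gorilla, Hylobates, Lynx, Neofelis, Pan, Peromyscus, Salmo, Vespa.

9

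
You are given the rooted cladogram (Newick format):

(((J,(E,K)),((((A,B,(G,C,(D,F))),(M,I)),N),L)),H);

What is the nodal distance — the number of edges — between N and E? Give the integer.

6

The MRCA of N and E is the node subtending ((J,(E,K)),((((A,B,(G,C,(D,F))),(M,I)),N),L)).
From N up to that node: 3 branches. From E up to the same node: 3 branches. Total: 3 + 3 = 6.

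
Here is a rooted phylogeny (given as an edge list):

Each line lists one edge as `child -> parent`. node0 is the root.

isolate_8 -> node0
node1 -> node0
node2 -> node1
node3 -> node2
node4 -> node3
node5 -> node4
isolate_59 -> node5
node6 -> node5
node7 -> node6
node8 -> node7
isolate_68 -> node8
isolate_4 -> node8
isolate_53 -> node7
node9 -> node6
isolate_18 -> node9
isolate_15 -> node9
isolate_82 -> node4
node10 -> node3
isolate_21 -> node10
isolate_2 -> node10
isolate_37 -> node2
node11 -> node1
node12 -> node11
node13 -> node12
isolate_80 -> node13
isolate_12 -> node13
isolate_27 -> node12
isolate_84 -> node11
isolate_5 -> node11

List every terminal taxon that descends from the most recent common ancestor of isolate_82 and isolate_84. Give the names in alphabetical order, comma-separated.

Tracing isolate_82: it sits inside ((isolate_59,(((isolate_68,isolate_4),isolate_53),(isolate_18,isolate_15))),isolate_82).
Tracing isolate_84: it sits inside (((isolate_80,isolate_12),isolate_27),isolate_84,isolate_5).
The smallest clade enclosing both is (((((isolate_59,(((isolate_68,isolate_4),isolate_53),(isolate_18,isolate_15))),isolate_82),(isolate_21,isolate_2)),isolate_37),(((isolate_80,isolate_12),isolate_27),isolate_84,isolate_5)); the answer is its 15 terminal taxa in alphabetical order.

isolate_12, isolate_15, isolate_18, isolate_2, isolate_21, isolate_27, isolate_37, isolate_4, isolate_5, isolate_53, isolate_59, isolate_68, isolate_80, isolate_82, isolate_84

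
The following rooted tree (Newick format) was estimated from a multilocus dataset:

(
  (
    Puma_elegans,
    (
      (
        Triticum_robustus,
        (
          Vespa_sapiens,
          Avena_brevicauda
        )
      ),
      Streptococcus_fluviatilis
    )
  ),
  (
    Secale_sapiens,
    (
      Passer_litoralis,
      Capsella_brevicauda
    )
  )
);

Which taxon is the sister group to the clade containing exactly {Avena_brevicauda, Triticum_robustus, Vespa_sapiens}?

Streptococcus_fluviatilis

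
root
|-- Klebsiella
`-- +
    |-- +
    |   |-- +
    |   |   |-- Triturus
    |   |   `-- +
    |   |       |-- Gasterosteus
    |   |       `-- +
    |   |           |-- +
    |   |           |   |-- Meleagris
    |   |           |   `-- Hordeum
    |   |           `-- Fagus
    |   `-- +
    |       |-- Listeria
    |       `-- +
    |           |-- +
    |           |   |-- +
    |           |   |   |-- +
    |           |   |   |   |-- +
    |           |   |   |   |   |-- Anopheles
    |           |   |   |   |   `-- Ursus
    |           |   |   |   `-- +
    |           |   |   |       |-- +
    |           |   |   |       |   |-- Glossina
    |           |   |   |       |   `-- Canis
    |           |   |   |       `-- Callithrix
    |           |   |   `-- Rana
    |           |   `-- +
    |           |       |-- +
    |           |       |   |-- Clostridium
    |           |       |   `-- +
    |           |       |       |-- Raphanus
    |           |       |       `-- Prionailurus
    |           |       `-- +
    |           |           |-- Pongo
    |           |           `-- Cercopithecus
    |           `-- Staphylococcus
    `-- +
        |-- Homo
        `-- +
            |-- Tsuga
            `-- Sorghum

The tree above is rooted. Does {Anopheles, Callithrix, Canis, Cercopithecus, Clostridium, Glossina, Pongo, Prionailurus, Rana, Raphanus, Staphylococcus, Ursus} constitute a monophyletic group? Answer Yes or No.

The most recent common ancestor of these taxa subtends (((((Anopheles,Ursus),((Glossina,Canis),Callithrix)),Rana),((Clostridium,(Raphanus,Prionailurus)),(Pongo,Cercopithecus))),Staphylococcus).
That clade has exactly 12 tips — every listed taxon and nothing else — so the group is monophyletic.

Yes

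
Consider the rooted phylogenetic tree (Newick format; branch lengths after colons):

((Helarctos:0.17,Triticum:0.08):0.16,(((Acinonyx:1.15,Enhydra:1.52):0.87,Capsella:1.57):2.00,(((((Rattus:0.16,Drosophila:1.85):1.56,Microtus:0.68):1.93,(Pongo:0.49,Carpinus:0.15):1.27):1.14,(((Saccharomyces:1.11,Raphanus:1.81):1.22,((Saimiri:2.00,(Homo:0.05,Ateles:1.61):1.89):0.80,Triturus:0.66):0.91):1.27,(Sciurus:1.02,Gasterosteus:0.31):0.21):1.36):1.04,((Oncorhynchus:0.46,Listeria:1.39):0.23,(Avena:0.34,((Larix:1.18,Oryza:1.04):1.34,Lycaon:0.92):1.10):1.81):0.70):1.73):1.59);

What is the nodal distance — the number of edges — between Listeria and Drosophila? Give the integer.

8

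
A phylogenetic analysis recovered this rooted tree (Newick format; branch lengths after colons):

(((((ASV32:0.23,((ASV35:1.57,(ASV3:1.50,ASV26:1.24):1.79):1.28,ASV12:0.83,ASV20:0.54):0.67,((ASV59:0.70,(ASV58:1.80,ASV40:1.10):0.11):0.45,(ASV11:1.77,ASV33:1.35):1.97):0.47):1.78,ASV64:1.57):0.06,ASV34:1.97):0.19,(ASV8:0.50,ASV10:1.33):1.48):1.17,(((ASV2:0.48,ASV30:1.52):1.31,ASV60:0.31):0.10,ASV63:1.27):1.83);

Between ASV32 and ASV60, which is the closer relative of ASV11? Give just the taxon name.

The MRCA of ASV11 and ASV32 subtends (ASV32,((ASV35,(ASV3,ASV26)),ASV12,ASV20),((ASV59,(ASV58,ASV40)),(ASV11,ASV33))) (11 taxa).
The MRCA of ASV11 and ASV60 is the root, subtending the entire tree (19 taxa).
The first is nested inside the second, so ASV11 shares a more recent common ancestor with ASV32.

ASV32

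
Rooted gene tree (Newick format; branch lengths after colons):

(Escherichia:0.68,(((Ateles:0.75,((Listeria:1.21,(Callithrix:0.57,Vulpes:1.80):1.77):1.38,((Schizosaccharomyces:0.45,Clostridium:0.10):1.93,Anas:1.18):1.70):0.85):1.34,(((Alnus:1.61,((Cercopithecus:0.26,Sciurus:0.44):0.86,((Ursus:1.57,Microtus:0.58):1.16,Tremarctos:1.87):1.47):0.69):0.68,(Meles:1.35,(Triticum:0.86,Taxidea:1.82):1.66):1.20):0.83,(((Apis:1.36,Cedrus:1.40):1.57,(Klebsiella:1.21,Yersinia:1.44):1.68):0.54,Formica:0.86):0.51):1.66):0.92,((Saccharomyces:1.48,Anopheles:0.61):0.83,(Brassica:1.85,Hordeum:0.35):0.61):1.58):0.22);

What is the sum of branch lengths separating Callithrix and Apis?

11.55

The path runs Callithrix → … → MRCA → … → Apis; the MRCA is the node subtending ((Ateles,((Listeria,(Callithrix,Vulpes)),((Schizosaccharomyces,Clostridium),Anas))),(((Alnus,((Cercopithecus,Sciurus),((Ursus,Microtus),Tremarctos))),(Meles,(Triticum,Taxidea))),(((Apis,Cedrus),(Klebsiella,Yersinia)),Formica))).
Branch lengths along that path: 0.57 + 1.77 + 1.38 + 0.85 + 1.34 + 1.66 + 0.51 + 0.54 + 1.57 + 1.36 = 11.55.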